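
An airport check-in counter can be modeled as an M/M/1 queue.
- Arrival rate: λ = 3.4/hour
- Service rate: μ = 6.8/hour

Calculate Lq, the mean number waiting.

ρ = λ/μ = 3.4/6.8 = 0.5000
For M/M/1: Lq = λ²/(μ(μ-λ))
Lq = 11.56/(6.8 × 3.40)
Lq = 0.5000 passengers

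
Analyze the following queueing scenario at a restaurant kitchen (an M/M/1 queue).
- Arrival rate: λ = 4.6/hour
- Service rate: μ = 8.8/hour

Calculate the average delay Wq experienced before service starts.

First, compute utilization: ρ = λ/μ = 4.6/8.8 = 0.5227
For M/M/1: Wq = λ/(μ(μ-λ))
Wq = 4.6/(8.8 × (8.8-4.6))
Wq = 4.6/(8.8 × 4.20)
Wq = 0.1245 hours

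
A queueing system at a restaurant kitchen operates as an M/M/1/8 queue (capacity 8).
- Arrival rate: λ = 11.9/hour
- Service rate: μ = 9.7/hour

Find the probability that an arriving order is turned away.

ρ = λ/μ = 11.9/9.7 = 1.2268
P₀ = (1-ρ)/(1-ρ^(K+1)) = (1-1.2268)/(1-1.2268^9) = -0.2268/-5.2945 = 0.04284
P_K = P₀×ρ^K = 0.04284 × 1.2268^8 = 0.04284 × 5.1309 = 0.2198
Blocking probability = 21.98%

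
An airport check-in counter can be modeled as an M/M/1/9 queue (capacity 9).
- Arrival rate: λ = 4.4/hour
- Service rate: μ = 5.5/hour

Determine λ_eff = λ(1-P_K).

ρ = λ/μ = 4.4/5.5 = 0.8000
P₀ = (1-ρ)/(1-ρ^(K+1)) = (1-0.8000)/(1-0.8000^10) = 0.2000/0.8926 = 0.2241
P_K = P₀×ρ^K = 0.2241 × 0.8000^9 = 0.2241 × 0.1342 = 0.03007
λ_eff = λ(1-P_K) = 4.4 × (1 - 0.03007) = 4.4 × 0.96993 = 4.2677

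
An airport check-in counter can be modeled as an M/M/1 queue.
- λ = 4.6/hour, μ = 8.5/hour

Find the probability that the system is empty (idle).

ρ = λ/μ = 4.6/8.5 = 0.5412
P(0) = 1 - ρ = 1 - 0.5412 = 0.4588
The server is idle 45.88% of the time.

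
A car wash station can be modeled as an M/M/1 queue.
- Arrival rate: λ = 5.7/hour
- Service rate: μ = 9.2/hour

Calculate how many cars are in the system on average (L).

ρ = λ/μ = 5.7/9.2 = 0.6196
For M/M/1: L = λ/(μ-λ)
L = 5.7/(9.2-5.7) = 5.7/3.50
L = 1.6286 cars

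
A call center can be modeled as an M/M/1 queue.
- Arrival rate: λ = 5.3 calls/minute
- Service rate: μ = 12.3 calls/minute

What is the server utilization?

Server utilization: ρ = λ/μ
ρ = 5.3/12.3 = 0.4309
The server is busy 43.09% of the time.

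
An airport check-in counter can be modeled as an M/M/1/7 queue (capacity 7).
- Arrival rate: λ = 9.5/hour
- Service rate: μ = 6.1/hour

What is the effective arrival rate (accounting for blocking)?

ρ = λ/μ = 9.5/6.1 = 1.55738
P₀ = (1-ρ)/(1-ρ^(K+1)) = (1-1.55738)/(1-1.55738^8) = -0.5574/-33.6064 = 0.01659
P_K = P₀×ρ^K = 0.0165855 × 1.55738^7 = 0.0165855 × 22.2209 = 0.3685
λ_eff = λ(1-P_K) = 9.5 × (1 - 0.368544) = 9.5 × 0.631456 = 5.9988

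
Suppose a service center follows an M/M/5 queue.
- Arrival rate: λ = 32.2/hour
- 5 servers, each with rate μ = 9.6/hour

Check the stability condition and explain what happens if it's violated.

Stability requires ρ = λ/(cμ) < 1
ρ = 32.2/(5 × 9.6) = 32.2/48.00 = 0.6708
Since 0.6708 < 1, the system is STABLE.
The servers are busy 67.08% of the time.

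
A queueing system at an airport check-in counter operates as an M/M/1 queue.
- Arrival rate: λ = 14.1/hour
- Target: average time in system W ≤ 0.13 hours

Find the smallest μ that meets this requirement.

For M/M/1: W = 1/(μ-λ)
Need W ≤ 0.13, so 1/(μ-λ) ≤ 0.13
μ - λ ≥ 1/0.13 = 7.6923
μ ≥ 14.1 + 7.6923 = 21.7923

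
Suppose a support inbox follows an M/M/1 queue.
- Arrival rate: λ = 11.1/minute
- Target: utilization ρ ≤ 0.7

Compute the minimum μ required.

ρ = λ/μ, so μ = λ/ρ
μ ≥ 11.1/0.7 = 15.8571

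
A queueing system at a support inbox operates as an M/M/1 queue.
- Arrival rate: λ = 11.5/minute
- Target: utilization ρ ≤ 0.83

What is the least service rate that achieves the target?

ρ = λ/μ, so μ = λ/ρ
μ ≥ 11.5/0.83 = 13.8554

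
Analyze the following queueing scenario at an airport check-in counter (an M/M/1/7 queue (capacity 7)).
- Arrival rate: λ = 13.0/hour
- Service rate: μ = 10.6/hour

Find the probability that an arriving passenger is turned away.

ρ = λ/μ = 13.0/10.6 = 1.2264
P₀ = (1-ρ)/(1-ρ^(K+1)) = (1-1.2264)/(1-1.2264^8) = -0.2264/-4.1175 = 0.05498
P_K = P₀×ρ^K = 0.05498 × 1.2264^7 = 0.05498 × 4.1728 = 0.2294
Blocking probability = 22.94%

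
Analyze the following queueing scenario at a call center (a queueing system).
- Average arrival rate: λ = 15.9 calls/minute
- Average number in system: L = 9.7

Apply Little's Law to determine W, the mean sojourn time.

Little's Law: L = λW, so W = L/λ
W = 9.7/15.9 = 0.6101 minutes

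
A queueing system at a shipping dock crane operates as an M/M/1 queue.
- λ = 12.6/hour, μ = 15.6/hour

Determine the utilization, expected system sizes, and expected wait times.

Step 1: ρ = λ/μ = 12.6/15.6 = 0.8077
Step 2: L = λ/(μ-λ) = 12.6/3.00 = 4.2000
Step 3: Lq = λ²/(μ(μ-λ)) = 158.76/(15.6×3.00) = 3.3923
Step 4: W = 1/(μ-λ) = 1/3.00 = 0.33333
Step 5: Wq = λ/(μ(μ-λ)) = 12.6/(15.6×3.00) = 0.2692
Step 6: P(0) = 1-ρ = 0.1923
Verify: L = λW = 12.6×0.33333 = 4.2000 ✔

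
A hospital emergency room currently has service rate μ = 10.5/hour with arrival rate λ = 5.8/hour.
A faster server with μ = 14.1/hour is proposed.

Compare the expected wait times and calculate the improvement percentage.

System 1: ρ₁ = 5.8/10.5 = 0.5524, W₁ = 1/(10.5-5.8) = 0.2128
System 2: ρ₂ = 5.8/14.1 = 0.4113, W₂ = 1/(14.1-5.8) = 0.1205
Improvement: (W₁-W₂)/W₁ = (0.2128-0.1205)/0.2128 = 43.37%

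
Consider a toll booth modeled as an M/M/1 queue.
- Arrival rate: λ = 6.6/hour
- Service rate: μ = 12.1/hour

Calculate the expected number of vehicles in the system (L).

ρ = λ/μ = 6.6/12.1 = 0.5455
For M/M/1: L = λ/(μ-λ)
L = 6.6/(12.1-6.6) = 6.6/5.50
L = 1.2000 vehicles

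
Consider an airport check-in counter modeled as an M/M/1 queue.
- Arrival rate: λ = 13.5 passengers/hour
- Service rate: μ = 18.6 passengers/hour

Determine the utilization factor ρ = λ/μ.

Server utilization: ρ = λ/μ
ρ = 13.5/18.6 = 0.7258
The server is busy 72.58% of the time.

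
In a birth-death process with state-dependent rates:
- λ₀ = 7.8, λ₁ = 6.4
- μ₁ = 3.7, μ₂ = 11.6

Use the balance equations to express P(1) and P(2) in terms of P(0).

Balance equations:
State 0: λ₀P₀ = μ₁P₁ → P₁ = (λ₀/μ₁)P₀ = (7.8/3.7)P₀ = 2.1081P₀
State 1: P₂ = (λ₀λ₁)/(μ₁μ₂)P₀ = (7.8×6.4)/(3.7×11.6)P₀ = 1.1631P₀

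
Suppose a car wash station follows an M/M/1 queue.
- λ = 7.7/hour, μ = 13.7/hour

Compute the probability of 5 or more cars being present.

ρ = λ/μ = 7.7/13.7 = 0.562044
P(N ≥ n) = ρⁿ
P(N ≥ 5) = 0.562044^5
P(N ≥ 5) = 0.05609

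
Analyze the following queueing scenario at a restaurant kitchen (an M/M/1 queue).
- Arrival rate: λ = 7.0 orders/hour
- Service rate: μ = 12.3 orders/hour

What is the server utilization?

Server utilization: ρ = λ/μ
ρ = 7.0/12.3 = 0.5691
The server is busy 56.91% of the time.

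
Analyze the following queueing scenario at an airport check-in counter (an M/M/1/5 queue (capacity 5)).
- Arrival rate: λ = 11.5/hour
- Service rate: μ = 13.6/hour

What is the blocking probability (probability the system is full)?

ρ = λ/μ = 11.5/13.6 = 0.8456
P₀ = (1-ρ)/(1-ρ^(K+1)) = (1-0.8456)/(1-0.8456^6) = 0.1544/0.6344 = 0.2434
P_K = P₀×ρ^K = 0.2434 × 0.8456^5 = 0.2434 × 0.4323 = 0.1052
Blocking probability = 10.52%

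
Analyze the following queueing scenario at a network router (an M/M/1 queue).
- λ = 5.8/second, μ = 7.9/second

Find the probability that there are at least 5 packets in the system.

ρ = λ/μ = 5.8/7.9 = 0.7342
P(N ≥ n) = ρⁿ
P(N ≥ 5) = 0.7342^5
P(N ≥ 5) = 0.2133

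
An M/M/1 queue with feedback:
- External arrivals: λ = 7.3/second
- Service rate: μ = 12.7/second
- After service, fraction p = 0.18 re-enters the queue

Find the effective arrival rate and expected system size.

Effective arrival rate: λ_eff = λ/(1-p) = 7.3/(1-0.18) = 7.3/0.82 = 8.9024
ρ = λ_eff/μ = 8.9024/12.7 = 0.70098
L = ρ/(1-ρ) = 0.70098/(1-0.70098) = 2.3443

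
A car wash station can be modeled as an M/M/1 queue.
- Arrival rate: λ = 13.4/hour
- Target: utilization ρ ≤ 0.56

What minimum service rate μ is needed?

ρ = λ/μ, so μ = λ/ρ
μ ≥ 13.4/0.56 = 23.9286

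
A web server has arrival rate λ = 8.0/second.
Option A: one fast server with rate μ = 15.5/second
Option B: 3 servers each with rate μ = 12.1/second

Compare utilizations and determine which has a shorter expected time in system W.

Option A: single server μ = 15.5 (M/M/1)
  ρ_A = 8.0/15.5 = 0.5161
  W_A = 1/(μ-λ) = 1/(15.5-8.0) = 1/7.50 = 0.1333

Option B: 3 servers μ = 12.1 (M/M/3)
  ρ_B = λ/(cμ) = 8.0/(3×12.1) = 0.2204
  Offered load a = λ/μ = cρ = 8.0/12.1 = 0.6612
  P₀ = [ Σₙ₌₀^2 aⁿ/n! + a^3/(3!(1-ρ)) ]⁻¹
  Σ = a^0/0! + a^1/1! + a^2/2! = 1.0000 + 0.66116 + 0.21856 = 1.8797
  a^3/(3!(1-ρ)) = 0.2890/(6 × 0.7796) = 0.06178
  P₀ = 1/(1.8797 + 0.06178) = 0.5151
  Lq = P₀·a^3·ρ / (3!(1-ρ)²) = 0.51506 × 0.28901 × 0.22039 / (6 × 0.60780) = 0.008996
  Wq_B = Lq/λ = 0.008996/8.0 = 0.0011245
  W_B = Wq_B + 1/μ = 0.0011245 + 0.082645 = 0.08377

Since W_B = 0.08377 < W_A = 0.1333, Option B (multiple servers) has the shorter time in system.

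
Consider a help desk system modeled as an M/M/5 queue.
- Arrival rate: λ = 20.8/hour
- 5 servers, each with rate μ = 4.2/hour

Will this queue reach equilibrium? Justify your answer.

Stability requires ρ = λ/(cμ) < 1
ρ = 20.8/(5 × 4.2) = 20.8/21.00 = 0.9905
Since 0.9905 < 1, the system is STABLE.
The servers are busy 99.05% of the time.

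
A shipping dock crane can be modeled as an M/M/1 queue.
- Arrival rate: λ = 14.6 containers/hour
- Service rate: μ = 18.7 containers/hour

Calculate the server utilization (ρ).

Server utilization: ρ = λ/μ
ρ = 14.6/18.7 = 0.7807
The server is busy 78.07% of the time.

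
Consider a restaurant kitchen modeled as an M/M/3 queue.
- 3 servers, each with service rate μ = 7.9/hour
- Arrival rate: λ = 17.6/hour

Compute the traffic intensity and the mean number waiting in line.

Traffic intensity: ρ = λ/(cμ) = 17.6/(3×7.9) = 0.7426
Since ρ = 0.7426 < 1, system is stable.
Offered load a = λ/μ = cρ = 17.6/7.9 = 2.2278
P₀ = [ Σₙ₌₀^2 aⁿ/n! + a^3/(3!(1-ρ)) ]⁻¹
Σ = a^0/0! + a^1/1! + a^2/2! = 1.0000 + 2.2278 + 2.4817 = 5.7095
a^3/(3!(1-ρ)) = 11.0575/(6 × 0.257384) = 7.1602
P₀ = 1/(5.7095 + 7.1602) = 0.07770
Lq = P₀·a^3·ρ / (3!(1-ρ)²) = 0.077702 × 11.0575 × 0.74262 / (6 × 0.066247) = 1.6052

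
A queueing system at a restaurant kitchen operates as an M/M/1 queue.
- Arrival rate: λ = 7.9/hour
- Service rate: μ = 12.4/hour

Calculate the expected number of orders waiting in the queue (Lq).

ρ = λ/μ = 7.9/12.4 = 0.6371
For M/M/1: Lq = λ²/(μ(μ-λ))
Lq = 62.41/(12.4 × 4.50)
Lq = 1.1185 orders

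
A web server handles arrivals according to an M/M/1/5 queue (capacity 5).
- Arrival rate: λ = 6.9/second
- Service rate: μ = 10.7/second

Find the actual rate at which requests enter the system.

ρ = λ/μ = 6.9/10.7 = 0.64486
P₀ = (1-ρ)/(1-ρ^(K+1)) = (1-0.64486)/(1-0.64486^6) = 0.35514/0.92809 = 0.3827
P_K = P₀×ρ^K = 0.3827 × 0.64486^5 = 0.3827 × 0.1115 = 0.04267
λ_eff = λ(1-P_K) = 6.9 × (1 - 0.04267) = 6.9 × 0.95733 = 6.6056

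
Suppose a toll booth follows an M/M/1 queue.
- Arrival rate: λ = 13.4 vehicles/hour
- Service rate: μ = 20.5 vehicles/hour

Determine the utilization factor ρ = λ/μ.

Server utilization: ρ = λ/μ
ρ = 13.4/20.5 = 0.6537
The server is busy 65.37% of the time.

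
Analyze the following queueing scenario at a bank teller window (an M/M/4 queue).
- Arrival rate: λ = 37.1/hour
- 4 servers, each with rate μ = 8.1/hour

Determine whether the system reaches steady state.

Stability requires ρ = λ/(cμ) < 1
ρ = 37.1/(4 × 8.1) = 37.1/32.40 = 1.1451
Since 1.1451 ≥ 1, the system is UNSTABLE.
Need c > λ/μ = 37.1/8.1 = 4.58.
Minimum servers needed: c = 5.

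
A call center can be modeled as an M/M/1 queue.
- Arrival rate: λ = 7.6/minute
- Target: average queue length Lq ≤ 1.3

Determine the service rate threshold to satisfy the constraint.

For M/M/1: Lq = λ²/(μ(μ-λ))
Need Lq ≤ 1.3, i.e. μ(μ-λ) ≥ λ²/1.3
μ² - 7.6μ - 57.76/1.3 ≥ 0  →  μ² - 7.6μ - 44.43077 ≥ 0
Quadratic formula (positive root): μ = [λ + √(λ² + 4×44.43077)]/2
Discriminant: 57.76 + 4×44.43077 = 235.4831, √235.4831 = 15.3455
μ ≥ (7.6 + 15.3455)/2 = 11.4727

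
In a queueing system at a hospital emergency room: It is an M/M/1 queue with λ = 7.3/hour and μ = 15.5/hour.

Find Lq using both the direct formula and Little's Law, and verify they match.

Method 1 (direct): Lq = λ²/(μ(μ-λ)) = 53.29/(15.5 × 8.20) = 0.4193

Method 2 (Little's Law):
W = 1/(μ-λ) = 1/8.20 = 0.1219512
Wq = W - 1/μ = 0.1219512 - 0.06451613 = 0.05744
Lq = λWq = 7.3 × 0.05744 = 0.4193 ✔ (matches Method 1)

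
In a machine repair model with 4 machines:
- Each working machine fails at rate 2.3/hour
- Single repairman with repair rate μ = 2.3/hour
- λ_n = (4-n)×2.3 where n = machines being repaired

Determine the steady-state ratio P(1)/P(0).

P(1)/P(0) = ∏_{i=0}^{1-1} λ_i/μ_{i+1}
= (4-0)×2.3/2.3
= 4.0000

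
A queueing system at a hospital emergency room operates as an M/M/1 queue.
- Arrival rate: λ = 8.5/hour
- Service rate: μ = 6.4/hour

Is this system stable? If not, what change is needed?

Stability requires ρ = λ/(cμ) < 1
ρ = 8.5/(1 × 6.4) = 8.5/6.40 = 1.3281
Since 1.3281 ≥ 1, the system is UNSTABLE.
Queue grows without bound. Need μ > λ = 8.5.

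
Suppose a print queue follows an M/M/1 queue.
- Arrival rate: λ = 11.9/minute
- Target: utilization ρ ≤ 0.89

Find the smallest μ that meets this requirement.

ρ = λ/μ, so μ = λ/ρ
μ ≥ 11.9/0.89 = 13.3708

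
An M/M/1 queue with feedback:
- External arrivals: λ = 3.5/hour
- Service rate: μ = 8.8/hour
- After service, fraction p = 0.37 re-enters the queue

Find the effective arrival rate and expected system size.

Effective arrival rate: λ_eff = λ/(1-p) = 3.5/(1-0.37) = 3.5/0.63 = 5.55556
ρ = λ_eff/μ = 5.55556/8.8 = 0.63131
L = ρ/(1-ρ) = 0.63131/(1-0.63131) = 1.7123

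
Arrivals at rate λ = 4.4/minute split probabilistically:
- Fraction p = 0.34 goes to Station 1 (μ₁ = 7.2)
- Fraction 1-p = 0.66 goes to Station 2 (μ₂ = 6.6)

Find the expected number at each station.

Effective rates: λ₁ = 4.4×0.34 = 1.496, λ₂ = 4.4×0.66 = 2.904
Station 1: ρ₁ = 1.496/7.2 = 0.2078, L₁ = ρ₁/(1-ρ₁) = 0.2078/(1-0.2078) = 0.2623
Station 2: ρ₂ = 2.904/6.6 = 0.4400, L₂ = ρ₂/(1-ρ₂) = 0.4400/(1-0.4400) = 0.7857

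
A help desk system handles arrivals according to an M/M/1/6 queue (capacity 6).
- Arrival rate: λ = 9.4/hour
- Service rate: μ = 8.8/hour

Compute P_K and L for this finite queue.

ρ = λ/μ = 9.4/8.8 = 1.0682
P₀ = (1-ρ)/(1-ρ^(K+1)) = (1-1.0682)/(1-1.0682^7) = -0.06820/-0.5870 = 0.1162
P_K = P₀×ρ^K = 0.1162 × 1.0682^6 = 0.1162 × 1.4856 = 0.1726
Blocking probability P_6 = 0.1726 (17.26%)
L = ρ[1 - (K+1)ρ^K + Kρ^(K+1)] / [(1-ρ)(1-ρ^(K+1))]
L = 1.0682 × (1 - 7×1.485646 + 6×1.586967) / ((1 - 1.0682) × (1 - 1.586967)) = 3.2629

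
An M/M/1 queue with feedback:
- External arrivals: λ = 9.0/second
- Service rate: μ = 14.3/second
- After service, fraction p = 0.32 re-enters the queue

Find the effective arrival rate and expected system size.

Effective arrival rate: λ_eff = λ/(1-p) = 9.0/(1-0.32) = 9.0/0.68 = 13.2353
ρ = λ_eff/μ = 13.2353/14.3 = 0.925545
L = ρ/(1-ρ) = 0.925545/(1-0.925545) = 12.4309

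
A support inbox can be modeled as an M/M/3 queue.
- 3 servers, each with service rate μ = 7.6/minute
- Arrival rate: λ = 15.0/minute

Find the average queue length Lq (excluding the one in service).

Traffic intensity: ρ = λ/(cμ) = 15.0/(3×7.6) = 0.6579
Since ρ = 0.6579 < 1, system is stable.
Offered load a = λ/μ = cρ = 15.0/7.6 = 1.9737
P₀ = [ Σₙ₌₀^2 aⁿ/n! + a^3/(3!(1-ρ)) ]⁻¹
Σ = a^0/0! + a^1/1! + a^2/2! = 1.0000 + 1.9737 + 1.9477 = 4.9214
a^3/(3!(1-ρ)) = 7.6883/(6 × 0.3421) = 3.7456
P₀ = 1/(4.9214 + 3.7456) = 0.1154
Lq = P₀·a^3·ρ / (3!(1-ρ)²) = 0.11538 × 7.6883 × 0.65789 / (6 × 0.11704) = 0.8311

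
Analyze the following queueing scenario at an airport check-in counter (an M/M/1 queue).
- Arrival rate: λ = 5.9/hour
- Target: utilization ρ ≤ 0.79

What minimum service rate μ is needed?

ρ = λ/μ, so μ = λ/ρ
μ ≥ 5.9/0.79 = 7.4684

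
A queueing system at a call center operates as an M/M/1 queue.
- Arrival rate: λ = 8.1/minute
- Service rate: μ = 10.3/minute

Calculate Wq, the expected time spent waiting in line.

First, compute utilization: ρ = λ/μ = 8.1/10.3 = 0.7864
For M/M/1: Wq = λ/(μ(μ-λ))
Wq = 8.1/(10.3 × (10.3-8.1))
Wq = 8.1/(10.3 × 2.20)
Wq = 0.3575 minutes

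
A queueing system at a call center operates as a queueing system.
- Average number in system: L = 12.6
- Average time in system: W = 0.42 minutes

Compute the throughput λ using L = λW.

Little's Law: L = λW, so λ = L/W
λ = 12.6/0.42 = 30.0000 calls/minute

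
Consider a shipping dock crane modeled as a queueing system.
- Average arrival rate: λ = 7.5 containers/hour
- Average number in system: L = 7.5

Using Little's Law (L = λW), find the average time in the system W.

Little's Law: L = λW, so W = L/λ
W = 7.5/7.5 = 1.0000 hours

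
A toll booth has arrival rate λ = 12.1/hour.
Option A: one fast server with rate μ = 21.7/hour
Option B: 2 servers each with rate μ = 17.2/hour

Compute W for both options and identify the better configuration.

Option A: single server μ = 21.7 (M/M/1)
  ρ_A = 12.1/21.7 = 0.5576
  W_A = 1/(μ-λ) = 1/(21.7-12.1) = 1/9.60 = 0.1042

Option B: 2 servers μ = 17.2 (M/M/2)
  ρ_B = λ/(cμ) = 12.1/(2×17.2) = 0.3517
  Offered load a = λ/μ = cρ = 12.1/17.2 = 0.7035
  P₀ = [ Σₙ₌₀^1 aⁿ/n! + a^2/(2!(1-ρ)) ]⁻¹
  Σ = a^0/0! + a^1/1! = 1.0000 + 0.7035 = 1.7035
  a^2/(2!(1-ρ)) = 0.4949/(2 × 0.6483) = 0.3817
  P₀ = 1/(1.7035 + 0.3817) = 0.4796
  Lq = P₀·a^2·ρ / (2!(1-ρ)²) = 0.4796 × 0.4949 × 0.3517 / (2 × 0.4202) = 0.09933
  Wq_B = Lq/λ = 0.09933/12.1 = 0.008209
  W_B = Wq_B + 1/μ = 0.008209 + 0.05814 = 0.06635

Since W_B = 0.06635 < W_A = 0.1042, Option B (multiple servers) has the shorter time in system.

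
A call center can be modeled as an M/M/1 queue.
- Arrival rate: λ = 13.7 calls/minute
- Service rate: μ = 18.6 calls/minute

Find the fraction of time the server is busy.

Server utilization: ρ = λ/μ
ρ = 13.7/18.6 = 0.7366
The server is busy 73.66% of the time.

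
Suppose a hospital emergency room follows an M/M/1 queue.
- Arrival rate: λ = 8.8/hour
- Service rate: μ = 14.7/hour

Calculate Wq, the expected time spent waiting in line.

First, compute utilization: ρ = λ/μ = 8.8/14.7 = 0.5986
For M/M/1: Wq = λ/(μ(μ-λ))
Wq = 8.8/(14.7 × (14.7-8.8))
Wq = 8.8/(14.7 × 5.90)
Wq = 0.1015 hours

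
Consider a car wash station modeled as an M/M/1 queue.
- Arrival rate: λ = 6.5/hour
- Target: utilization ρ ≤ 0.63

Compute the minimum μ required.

ρ = λ/μ, so μ = λ/ρ
μ ≥ 6.5/0.63 = 10.3175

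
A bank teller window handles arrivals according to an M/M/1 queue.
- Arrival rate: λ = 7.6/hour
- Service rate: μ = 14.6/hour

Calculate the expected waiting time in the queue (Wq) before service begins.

First, compute utilization: ρ = λ/μ = 7.6/14.6 = 0.5205
For M/M/1: Wq = λ/(μ(μ-λ))
Wq = 7.6/(14.6 × (14.6-7.6))
Wq = 7.6/(14.6 × 7.00)
Wq = 0.07436 hours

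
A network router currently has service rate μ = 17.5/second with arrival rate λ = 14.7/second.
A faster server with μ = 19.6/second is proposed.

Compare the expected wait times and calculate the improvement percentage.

System 1: ρ₁ = 14.7/17.5 = 0.8400, W₁ = 1/(17.5-14.7) = 0.35714
System 2: ρ₂ = 14.7/19.6 = 0.7500, W₂ = 1/(19.6-14.7) = 0.20408
Improvement: (W₁-W₂)/W₁ = (0.35714-0.20408)/0.35714 = 42.86%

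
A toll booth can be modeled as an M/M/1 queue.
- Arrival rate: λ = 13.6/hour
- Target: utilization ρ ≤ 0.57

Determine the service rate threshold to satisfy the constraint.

ρ = λ/μ, so μ = λ/ρ
μ ≥ 13.6/0.57 = 23.8596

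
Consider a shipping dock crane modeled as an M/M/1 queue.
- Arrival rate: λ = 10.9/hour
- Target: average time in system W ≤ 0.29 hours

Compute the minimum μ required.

For M/M/1: W = 1/(μ-λ)
Need W ≤ 0.29, so 1/(μ-λ) ≤ 0.29
μ - λ ≥ 1/0.29 = 3.4483
μ ≥ 10.9 + 3.4483 = 14.3483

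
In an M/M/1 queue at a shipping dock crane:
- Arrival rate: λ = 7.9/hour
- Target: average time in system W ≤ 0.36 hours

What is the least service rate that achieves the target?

For M/M/1: W = 1/(μ-λ)
Need W ≤ 0.36, so 1/(μ-λ) ≤ 0.36
μ - λ ≥ 1/0.36 = 2.7778
μ ≥ 7.9 + 2.7778 = 10.6778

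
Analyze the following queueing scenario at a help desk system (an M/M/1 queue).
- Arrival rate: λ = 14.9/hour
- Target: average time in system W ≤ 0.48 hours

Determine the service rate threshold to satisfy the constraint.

For M/M/1: W = 1/(μ-λ)
Need W ≤ 0.48, so 1/(μ-λ) ≤ 0.48
μ - λ ≥ 1/0.48 = 2.0833
μ ≥ 14.9 + 2.0833 = 16.9833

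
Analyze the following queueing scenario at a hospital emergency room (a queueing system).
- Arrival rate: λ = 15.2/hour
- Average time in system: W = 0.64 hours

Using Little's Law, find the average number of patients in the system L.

Little's Law: L = λW
L = 15.2 × 0.64 = 9.7280 patients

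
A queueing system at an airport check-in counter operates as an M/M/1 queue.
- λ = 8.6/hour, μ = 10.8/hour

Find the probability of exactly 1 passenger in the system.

ρ = λ/μ = 8.6/10.8 = 0.7963
P(n) = (1-ρ)ρⁿ
P(1) = (1-0.7963) × 0.7963^1
P(1) = 0.2037 × 0.7963
P(1) = 0.1622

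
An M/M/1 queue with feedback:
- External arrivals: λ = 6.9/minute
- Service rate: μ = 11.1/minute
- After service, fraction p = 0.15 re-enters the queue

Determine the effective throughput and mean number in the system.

Effective arrival rate: λ_eff = λ/(1-p) = 6.9/(1-0.15) = 6.9/0.85 = 8.1176
ρ = λ_eff/μ = 8.1176/11.1 = 0.73132
L = ρ/(1-ρ) = 0.73132/(1-0.73132) = 2.7219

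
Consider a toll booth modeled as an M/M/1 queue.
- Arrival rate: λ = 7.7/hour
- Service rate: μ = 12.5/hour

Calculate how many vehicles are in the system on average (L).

ρ = λ/μ = 7.7/12.5 = 0.6160
For M/M/1: L = λ/(μ-λ)
L = 7.7/(12.5-7.7) = 7.7/4.80
L = 1.6042 vehicles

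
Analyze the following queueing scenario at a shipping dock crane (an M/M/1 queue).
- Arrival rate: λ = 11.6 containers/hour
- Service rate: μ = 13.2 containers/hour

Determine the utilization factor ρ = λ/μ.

Server utilization: ρ = λ/μ
ρ = 11.6/13.2 = 0.8788
The server is busy 87.88% of the time.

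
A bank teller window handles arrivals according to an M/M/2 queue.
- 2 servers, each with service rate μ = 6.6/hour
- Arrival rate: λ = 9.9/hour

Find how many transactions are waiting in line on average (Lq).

Traffic intensity: ρ = λ/(cμ) = 9.9/(2×6.6) = 0.7500
Since ρ = 0.7500 < 1, system is stable.
Offered load a = λ/μ = cρ = 9.9/6.6 = 1.5000
P₀ = [ Σₙ₌₀^1 aⁿ/n! + a^2/(2!(1-ρ)) ]⁻¹
Σ = a^0/0! + a^1/1! = 1.0000 + 1.5000 = 2.5000
a^2/(2!(1-ρ)) = 2.2500/(2 × 0.2500) = 4.5000
P₀ = 1/(2.5000 + 4.5000) = 0.1429
Lq = P₀·a^2·ρ / (2!(1-ρ)²) = 0.14286 × 2.2500 × 0.75000 / (2 × 0.062500) = 1.9286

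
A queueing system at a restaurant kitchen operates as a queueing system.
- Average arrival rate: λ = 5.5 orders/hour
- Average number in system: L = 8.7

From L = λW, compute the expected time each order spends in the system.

Little's Law: L = λW, so W = L/λ
W = 8.7/5.5 = 1.5818 hours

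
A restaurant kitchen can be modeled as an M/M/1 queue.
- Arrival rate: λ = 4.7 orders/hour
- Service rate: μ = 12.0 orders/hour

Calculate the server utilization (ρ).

Server utilization: ρ = λ/μ
ρ = 4.7/12.0 = 0.3917
The server is busy 39.17% of the time.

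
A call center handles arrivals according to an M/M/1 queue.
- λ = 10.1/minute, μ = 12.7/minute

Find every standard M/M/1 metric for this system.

Step 1: ρ = λ/μ = 10.1/12.7 = 0.7953
Step 2: L = λ/(μ-λ) = 10.1/2.60 = 3.8846
Step 3: Lq = λ²/(μ(μ-λ)) = 102.01/(12.7×2.60) = 3.0893
Step 4: W = 1/(μ-λ) = 1/2.60 = 0.384615
Step 5: Wq = λ/(μ(μ-λ)) = 10.1/(12.7×2.60) = 0.3059
Step 6: P(0) = 1-ρ = 0.2047
Verify: L = λW = 10.1×0.384615 = 3.8846 ✔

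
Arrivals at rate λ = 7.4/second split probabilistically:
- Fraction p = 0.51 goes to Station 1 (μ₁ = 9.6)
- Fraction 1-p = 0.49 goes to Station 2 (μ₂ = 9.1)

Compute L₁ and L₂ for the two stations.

Effective rates: λ₁ = 7.4×0.51 = 3.774, λ₂ = 7.4×0.49 = 3.626
Station 1: ρ₁ = 3.774/9.6 = 0.39313, L₁ = ρ₁/(1-ρ₁) = 0.39313/(1-0.39313) = 0.6478
Station 2: ρ₂ = 3.626/9.1 = 0.39846, L₂ = ρ₂/(1-ρ₂) = 0.39846/(1-0.39846) = 0.6624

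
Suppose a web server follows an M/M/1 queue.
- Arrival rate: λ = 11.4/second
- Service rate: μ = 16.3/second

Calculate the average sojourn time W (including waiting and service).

First, compute utilization: ρ = λ/μ = 11.4/16.3 = 0.6994
For M/M/1: W = 1/(μ-λ)
W = 1/(16.3-11.4) = 1/4.90
W = 0.2041 seconds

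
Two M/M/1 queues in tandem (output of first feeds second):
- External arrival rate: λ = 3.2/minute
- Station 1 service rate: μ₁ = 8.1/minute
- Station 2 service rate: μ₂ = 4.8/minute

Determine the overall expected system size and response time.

By Jackson's theorem, each station behaves as independent M/M/1.
Station 1: ρ₁ = 3.2/8.1 = 0.3951, L₁ = ρ₁/(1-ρ₁) = λ/(μ₁-λ) = 3.2/4.90 = 0.6531
Station 2: ρ₂ = 3.2/4.8 = 0.6667, L₂ = ρ₂/(1-ρ₂) = λ/(μ₂-λ) = 3.2/1.60 = 2.0000
Total: L = L₁ + L₂ = 0.6531 + 2.0000 = 2.6531
W = L/λ = 2.6531/3.2 = 0.8291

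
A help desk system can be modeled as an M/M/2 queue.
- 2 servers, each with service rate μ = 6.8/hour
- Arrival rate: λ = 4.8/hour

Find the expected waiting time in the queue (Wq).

Traffic intensity: ρ = λ/(cμ) = 4.8/(2×6.8) = 0.3529
Since ρ = 0.3529 < 1, system is stable.
Offered load a = λ/μ = cρ = 4.8/6.8 = 0.7059
P₀ = [ Σₙ₌₀^1 aⁿ/n! + a^2/(2!(1-ρ)) ]⁻¹
Σ = a^0/0! + a^1/1! = 1.0000 + 0.7059 = 1.7059
a^2/(2!(1-ρ)) = 0.4983/(2 × 0.6471) = 0.3850
P₀ = 1/(1.7059 + 0.3850) = 0.4783
Lq = P₀·a^2·ρ / (2!(1-ρ)²) = 0.4783 × 0.4983 × 0.3529 / (2 × 0.4187) = 0.1004
Wq = Lq/λ = 0.10044/4.8 = 0.02093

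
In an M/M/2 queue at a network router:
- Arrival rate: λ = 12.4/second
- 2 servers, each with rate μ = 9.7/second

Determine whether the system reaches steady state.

Stability requires ρ = λ/(cμ) < 1
ρ = 12.4/(2 × 9.7) = 12.4/19.40 = 0.6392
Since 0.6392 < 1, the system is STABLE.
The servers are busy 63.92% of the time.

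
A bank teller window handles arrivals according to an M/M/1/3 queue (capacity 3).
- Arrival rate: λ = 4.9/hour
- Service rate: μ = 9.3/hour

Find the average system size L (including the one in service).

ρ = λ/μ = 4.9/9.3 = 0.52688
P₀ = (1-ρ)/(1-ρ^(K+1)) = (1-0.52688)/(1-0.52688^4) = 0.4731/0.9229 = 0.5126
P_K = P₀×ρ^K = 0.51262 × 0.52688^3 = 0.51262 × 0.14626 = 0.07498
L = ρ[1 - (K+1)ρ^K + Kρ^(K+1)] / [(1-ρ)(1-ρ^(K+1))]
L = 0.52688 × (1 - 4×0.146263 + 3×0.0770632) / ((1 - 0.52688) × (1 - 0.0770632)) = 0.7796 transactions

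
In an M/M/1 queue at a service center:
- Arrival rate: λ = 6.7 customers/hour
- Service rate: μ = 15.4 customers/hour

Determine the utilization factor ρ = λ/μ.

Server utilization: ρ = λ/μ
ρ = 6.7/15.4 = 0.4351
The server is busy 43.51% of the time.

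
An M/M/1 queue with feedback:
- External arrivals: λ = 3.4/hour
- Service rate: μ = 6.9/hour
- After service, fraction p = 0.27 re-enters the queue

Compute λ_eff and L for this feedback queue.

Effective arrival rate: λ_eff = λ/(1-p) = 3.4/(1-0.27) = 3.4/0.73 = 4.657534
ρ = λ_eff/μ = 4.657534/6.9 = 0.675005
L = ρ/(1-ρ) = 0.675005/(1-0.675005) = 2.0770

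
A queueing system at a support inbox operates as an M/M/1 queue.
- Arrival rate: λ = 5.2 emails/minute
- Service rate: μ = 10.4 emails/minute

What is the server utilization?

Server utilization: ρ = λ/μ
ρ = 5.2/10.4 = 0.5000
The server is busy 50.00% of the time.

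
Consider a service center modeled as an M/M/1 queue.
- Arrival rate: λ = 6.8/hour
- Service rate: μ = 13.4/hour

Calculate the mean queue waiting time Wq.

First, compute utilization: ρ = λ/μ = 6.8/13.4 = 0.5075
For M/M/1: Wq = λ/(μ(μ-λ))
Wq = 6.8/(13.4 × (13.4-6.8))
Wq = 6.8/(13.4 × 6.60)
Wq = 0.07689 hours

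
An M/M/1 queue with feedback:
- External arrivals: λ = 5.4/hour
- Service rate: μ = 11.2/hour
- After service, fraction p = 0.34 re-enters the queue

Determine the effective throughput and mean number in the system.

Effective arrival rate: λ_eff = λ/(1-p) = 5.4/(1-0.34) = 5.4/0.66 = 8.181818
ρ = λ_eff/μ = 8.181818/11.2 = 0.730519
L = ρ/(1-ρ) = 0.730519/(1-0.730519) = 2.7108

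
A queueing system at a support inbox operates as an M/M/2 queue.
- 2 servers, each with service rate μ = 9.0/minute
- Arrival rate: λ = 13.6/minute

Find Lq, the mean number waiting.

Traffic intensity: ρ = λ/(cμ) = 13.6/(2×9.0) = 0.7556
Since ρ = 0.7556 < 1, system is stable.
Offered load a = λ/μ = cρ = 13.6/9.0 = 1.5111
P₀ = [ Σₙ₌₀^1 aⁿ/n! + a^2/(2!(1-ρ)) ]⁻¹
Σ = a^0/0! + a^1/1! = 1.0000 + 1.5111 = 2.5111
a^2/(2!(1-ρ)) = 2.28346/(2 × 0.244444) = 4.6707
P₀ = 1/(2.5111 + 4.6707) = 0.1392
Lq = P₀·a^2·ρ / (2!(1-ρ)²) = 0.13924 × 2.2835 × 0.75556 / (2 × 0.059753) = 2.0102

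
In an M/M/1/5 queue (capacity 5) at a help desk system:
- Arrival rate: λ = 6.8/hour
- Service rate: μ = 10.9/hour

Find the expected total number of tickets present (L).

ρ = λ/μ = 6.8/10.9 = 0.62385
P₀ = (1-ρ)/(1-ρ^(K+1)) = (1-0.62385)/(1-0.62385^6) = 0.37615/0.94105 = 0.3997
P_K = P₀×ρ^K = 0.3997 × 0.62385^5 = 0.3997 × 0.09449 = 0.03777
L = ρ[1 - (K+1)ρ^K + Kρ^(K+1)] / [(1-ρ)(1-ρ^(K+1))]
L = 0.62385 × (1 - 6×0.09449 + 5×0.05895) / ((1 - 0.62385) × (1 - 0.05895)) = 1.2827 tickets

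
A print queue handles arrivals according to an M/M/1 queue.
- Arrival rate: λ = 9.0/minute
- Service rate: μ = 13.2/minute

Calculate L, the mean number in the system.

ρ = λ/μ = 9.0/13.2 = 0.6818
For M/M/1: L = λ/(μ-λ)
L = 9.0/(13.2-9.0) = 9.0/4.20
L = 2.1429 jobs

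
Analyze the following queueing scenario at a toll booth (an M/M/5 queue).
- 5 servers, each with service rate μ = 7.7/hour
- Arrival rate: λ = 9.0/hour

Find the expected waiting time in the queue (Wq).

Traffic intensity: ρ = λ/(cμ) = 9.0/(5×7.7) = 0.2338
Since ρ = 0.2338 < 1, system is stable.
Offered load a = λ/μ = cρ = 9.0/7.7 = 1.1688
P₀ = [ Σₙ₌₀^4 aⁿ/n! + a^5/(5!(1-ρ)) ]⁻¹
Σ = a^0/0! + a^1/1! + a^2/2! + a^3/3! + a^4/4! = 1.0000 + 1.1688 + 0.6831 + 0.2661 + 0.07777 = 3.1958
a^5/(5!(1-ρ)) = 2.1815/(120 × 0.7662) = 0.02373
P₀ = 1/(3.1958 + 0.02373) = 0.3106
Lq = P₀·a^5·ρ / (5!(1-ρ)²) = 0.31060 × 2.1815 × 0.23377 / (120 × 0.58711) = 0.002248
Wq = Lq/λ = 0.002248/9.0 = 0.0002498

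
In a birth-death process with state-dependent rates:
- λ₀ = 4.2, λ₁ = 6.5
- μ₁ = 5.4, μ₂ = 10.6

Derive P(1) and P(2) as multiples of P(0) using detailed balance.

Balance equations:
State 0: λ₀P₀ = μ₁P₁ → P₁ = (λ₀/μ₁)P₀ = (4.2/5.4)P₀ = 0.7778P₀
State 1: P₂ = (λ₀λ₁)/(μ₁μ₂)P₀ = (4.2×6.5)/(5.4×10.6)P₀ = 0.4769P₀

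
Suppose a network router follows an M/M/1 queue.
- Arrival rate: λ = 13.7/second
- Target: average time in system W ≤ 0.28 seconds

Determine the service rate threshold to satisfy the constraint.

For M/M/1: W = 1/(μ-λ)
Need W ≤ 0.28, so 1/(μ-λ) ≤ 0.28
μ - λ ≥ 1/0.28 = 3.5714
μ ≥ 13.7 + 3.5714 = 17.2714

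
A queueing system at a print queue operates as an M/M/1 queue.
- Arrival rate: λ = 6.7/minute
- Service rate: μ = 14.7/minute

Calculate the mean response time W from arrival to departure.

First, compute utilization: ρ = λ/μ = 6.7/14.7 = 0.4558
For M/M/1: W = 1/(μ-λ)
W = 1/(14.7-6.7) = 1/8.00
W = 0.1250 minutes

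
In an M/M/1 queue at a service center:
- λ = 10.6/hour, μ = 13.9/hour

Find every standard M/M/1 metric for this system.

Step 1: ρ = λ/μ = 10.6/13.9 = 0.7626
Step 2: L = λ/(μ-λ) = 10.6/3.30 = 3.2121
Step 3: Lq = λ²/(μ(μ-λ)) = 112.36/(13.9×3.30) = 2.4495
Step 4: W = 1/(μ-λ) = 1/3.30 = 0.30303
Step 5: Wq = λ/(μ(μ-λ)) = 10.6/(13.9×3.30) = 0.2311
Step 6: P(0) = 1-ρ = 0.2374
Verify: L = λW = 10.6×0.30303 = 3.2121 ✔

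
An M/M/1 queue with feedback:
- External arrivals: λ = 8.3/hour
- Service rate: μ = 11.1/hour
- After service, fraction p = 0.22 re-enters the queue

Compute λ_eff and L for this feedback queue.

Effective arrival rate: λ_eff = λ/(1-p) = 8.3/(1-0.22) = 8.3/0.78 = 10.64103
ρ = λ_eff/μ = 10.64103/11.1 = 0.958651
L = ρ/(1-ρ) = 0.958651/(1-0.958651) = 23.1844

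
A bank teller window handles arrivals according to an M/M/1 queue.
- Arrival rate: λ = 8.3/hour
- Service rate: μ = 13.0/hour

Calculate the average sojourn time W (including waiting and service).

First, compute utilization: ρ = λ/μ = 8.3/13.0 = 0.6385
For M/M/1: W = 1/(μ-λ)
W = 1/(13.0-8.3) = 1/4.70
W = 0.2128 hours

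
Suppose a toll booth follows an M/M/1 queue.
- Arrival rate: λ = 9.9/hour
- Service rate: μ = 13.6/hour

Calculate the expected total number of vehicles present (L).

ρ = λ/μ = 9.9/13.6 = 0.7279
For M/M/1: L = λ/(μ-λ)
L = 9.9/(13.6-9.9) = 9.9/3.70
L = 2.6757 vehicles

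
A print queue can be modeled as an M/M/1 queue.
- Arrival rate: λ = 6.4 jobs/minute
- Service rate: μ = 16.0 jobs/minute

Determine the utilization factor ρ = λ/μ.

Server utilization: ρ = λ/μ
ρ = 6.4/16.0 = 0.4000
The server is busy 40.00% of the time.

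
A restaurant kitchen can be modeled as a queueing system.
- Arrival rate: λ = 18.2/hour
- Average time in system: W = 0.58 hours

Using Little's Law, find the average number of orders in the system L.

Little's Law: L = λW
L = 18.2 × 0.58 = 10.5560 orders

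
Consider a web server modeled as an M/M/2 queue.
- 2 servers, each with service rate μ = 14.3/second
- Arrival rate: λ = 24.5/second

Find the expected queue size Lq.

Traffic intensity: ρ = λ/(cμ) = 24.5/(2×14.3) = 0.8566
Since ρ = 0.8566 < 1, system is stable.
Offered load a = λ/μ = cρ = 24.5/14.3 = 1.7133
P₀ = [ Σₙ₌₀^1 aⁿ/n! + a^2/(2!(1-ρ)) ]⁻¹
Σ = a^0/0! + a^1/1! = 1.0000 + 1.7133 = 2.7133
a^2/(2!(1-ρ)) = 2.9354/(2 × 0.14336) = 10.2379
P₀ = 1/(2.7133 + 10.2379) = 0.07721
Lq = P₀·a^2·ρ / (2!(1-ρ)²) = 0.0772128 × 2.93535 × 0.856643 / (2 × 0.0205511) = 4.7237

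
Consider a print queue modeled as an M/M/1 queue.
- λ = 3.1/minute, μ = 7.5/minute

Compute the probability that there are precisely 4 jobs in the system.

ρ = λ/μ = 3.1/7.5 = 0.4133
P(n) = (1-ρ)ρⁿ
P(4) = (1-0.4133) × 0.4133^4
P(4) = 0.5867 × 0.02918
P(4) = 0.01712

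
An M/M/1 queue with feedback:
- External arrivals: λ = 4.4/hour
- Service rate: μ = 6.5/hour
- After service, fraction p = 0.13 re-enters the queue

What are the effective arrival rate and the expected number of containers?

Effective arrival rate: λ_eff = λ/(1-p) = 4.4/(1-0.13) = 4.4/0.87 = 5.0574713
ρ = λ_eff/μ = 5.0574713/6.5 = 0.778073
L = ρ/(1-ρ) = 0.778073/(1-0.778073) = 3.5060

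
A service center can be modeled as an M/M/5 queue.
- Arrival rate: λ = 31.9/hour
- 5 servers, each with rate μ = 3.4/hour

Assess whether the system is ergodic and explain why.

Stability requires ρ = λ/(cμ) < 1
ρ = 31.9/(5 × 3.4) = 31.9/17.00 = 1.8765
Since 1.8765 ≥ 1, the system is UNSTABLE.
Need c > λ/μ = 31.9/3.4 = 9.38.
Minimum servers needed: c = 10.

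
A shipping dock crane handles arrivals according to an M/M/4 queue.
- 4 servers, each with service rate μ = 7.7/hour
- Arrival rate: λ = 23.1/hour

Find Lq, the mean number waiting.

Traffic intensity: ρ = λ/(cμ) = 23.1/(4×7.7) = 0.7500
Since ρ = 0.7500 < 1, system is stable.
Offered load a = λ/μ = cρ = 23.1/7.7 = 3.0000
P₀ = [ Σₙ₌₀^3 aⁿ/n! + a^4/(4!(1-ρ)) ]⁻¹
Σ = a^0/0! + a^1/1! + a^2/2! + a^3/3! = 1.0000 + 3.0000 + 4.5000 + 4.5000 = 13.0000
a^4/(4!(1-ρ)) = 81.0000/(24 × 0.2500) = 13.5000
P₀ = 1/(13.0000 + 13.5000) = 0.03774
Lq = P₀·a^4·ρ / (4!(1-ρ)²) = 0.037736 × 81.0000 × 0.75000 / (24 × 0.062500) = 1.5283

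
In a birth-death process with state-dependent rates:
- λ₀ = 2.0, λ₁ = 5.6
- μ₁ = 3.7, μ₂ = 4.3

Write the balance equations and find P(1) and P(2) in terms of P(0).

Balance equations:
State 0: λ₀P₀ = μ₁P₁ → P₁ = (λ₀/μ₁)P₀ = (2.0/3.7)P₀ = 0.5405P₀
State 1: P₂ = (λ₀λ₁)/(μ₁μ₂)P₀ = (2.0×5.6)/(3.7×4.3)P₀ = 0.7040P₀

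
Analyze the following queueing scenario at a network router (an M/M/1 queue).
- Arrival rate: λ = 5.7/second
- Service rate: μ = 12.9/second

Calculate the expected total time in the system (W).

First, compute utilization: ρ = λ/μ = 5.7/12.9 = 0.4419
For M/M/1: W = 1/(μ-λ)
W = 1/(12.9-5.7) = 1/7.20
W = 0.1389 seconds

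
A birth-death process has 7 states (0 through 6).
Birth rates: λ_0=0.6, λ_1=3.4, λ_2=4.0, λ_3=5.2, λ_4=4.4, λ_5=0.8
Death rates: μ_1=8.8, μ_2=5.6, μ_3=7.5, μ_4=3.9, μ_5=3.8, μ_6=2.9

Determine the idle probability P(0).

Ratios P(n)/P(0) = (λ₀···λₙ₋₁)/(μ₁···μₙ):
P(1)/P(0) = (0.6)/(8.8) = 0.06818
P(2)/P(0) = (0.6×3.4)/(8.8×5.6) = 0.04140
P(3)/P(0) = (0.6×3.4×4.0)/(8.8×5.6×7.5) = 0.02208
P(4)/P(0) = (0.6×3.4×4.0×5.2)/(8.8×5.6×7.5×3.9) = 0.02944
P(5)/P(0) = (0.6×3.4×4.0×5.2×4.4)/(8.8×5.6×7.5×3.9×3.8) = 0.03409
P(6)/P(0) = (0.6×3.4×4.0×5.2×4.4×0.8)/(8.8×5.6×7.5×3.9×3.8×2.9) = 0.009403

Normalization: ∑ P(n) = 1
P(0) × (1.0000 + 0.06818 + 0.04140 + 0.02208 + 0.02944 + 0.03409 + 0.009403) = 1
P(0) × 1.2046 = 1
P(0) = 1/1.2046 = 0.8302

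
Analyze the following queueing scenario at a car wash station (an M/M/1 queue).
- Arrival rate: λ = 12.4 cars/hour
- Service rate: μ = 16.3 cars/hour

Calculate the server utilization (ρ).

Server utilization: ρ = λ/μ
ρ = 12.4/16.3 = 0.7607
The server is busy 76.07% of the time.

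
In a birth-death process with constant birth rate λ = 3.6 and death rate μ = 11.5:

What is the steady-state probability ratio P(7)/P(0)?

For constant rates: P(n)/P(0) = (λ/μ)^n
P(7)/P(0) = (3.6/11.5)^7 = 0.31304^7 = 0.0002946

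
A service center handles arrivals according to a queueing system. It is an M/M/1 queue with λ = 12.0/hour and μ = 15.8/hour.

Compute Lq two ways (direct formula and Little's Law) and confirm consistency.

Method 1 (direct): Lq = λ²/(μ(μ-λ)) = 144.00/(15.8 × 3.80) = 2.3984

Method 2 (Little's Law):
W = 1/(μ-λ) = 1/3.80 = 0.26316
Wq = W - 1/μ = 0.26316 - 0.063291 = 0.19987
Lq = λWq = 12.0 × 0.19987 = 2.3984 ✔ (matches Method 1)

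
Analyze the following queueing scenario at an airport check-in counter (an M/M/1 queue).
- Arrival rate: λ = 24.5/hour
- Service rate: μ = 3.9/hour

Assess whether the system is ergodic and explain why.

Stability requires ρ = λ/(cμ) < 1
ρ = 24.5/(1 × 3.9) = 24.5/3.90 = 6.2821
Since 6.2821 ≥ 1, the system is UNSTABLE.
Queue grows without bound. Need μ > λ = 24.5.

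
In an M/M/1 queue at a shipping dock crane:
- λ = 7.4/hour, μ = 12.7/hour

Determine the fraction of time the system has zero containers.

ρ = λ/μ = 7.4/12.7 = 0.5827
P(0) = 1 - ρ = 1 - 0.5827 = 0.4173
The server is idle 41.73% of the time.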